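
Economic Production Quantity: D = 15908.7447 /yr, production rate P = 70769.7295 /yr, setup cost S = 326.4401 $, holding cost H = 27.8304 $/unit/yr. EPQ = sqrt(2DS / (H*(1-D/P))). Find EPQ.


1 - D/P = 1 - 0.2248 = 0.7752
H*(1-D/P) = 21.5742
2DS = 10386504.4215
EPQ = sqrt(481430.8300) = 693.8522

693.8522 units


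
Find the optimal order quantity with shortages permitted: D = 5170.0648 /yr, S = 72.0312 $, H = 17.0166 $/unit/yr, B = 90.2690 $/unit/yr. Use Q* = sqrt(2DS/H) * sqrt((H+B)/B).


sqrt(2DS/H) = 209.2122
sqrt((H+B)/B) = 1.0902
Q* = 209.2122 * 1.0902 = 228.0806

228.0806 units


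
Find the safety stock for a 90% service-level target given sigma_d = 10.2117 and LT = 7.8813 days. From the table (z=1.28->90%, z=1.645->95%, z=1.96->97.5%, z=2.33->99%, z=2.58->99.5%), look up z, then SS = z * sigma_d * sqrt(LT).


From the table, SL = 90% corresponds to z = 1.28
sqrt(LT) = sqrt(7.8813) = 2.8074
SS = 1.28 * 10.2117 * 2.8074 = 36.6950

36.6950 units


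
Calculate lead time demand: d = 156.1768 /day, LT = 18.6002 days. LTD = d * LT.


LTD = 156.1768 * 18.6002 = 2904.9197

2904.9197 units


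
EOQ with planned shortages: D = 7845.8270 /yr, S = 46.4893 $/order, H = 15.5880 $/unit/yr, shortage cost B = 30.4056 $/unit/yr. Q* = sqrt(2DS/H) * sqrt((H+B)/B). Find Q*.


sqrt(2DS/H) = 216.3295
sqrt((H+B)/B) = 1.2299
Q* = 216.3295 * 1.2299 = 266.0649

266.0649 units


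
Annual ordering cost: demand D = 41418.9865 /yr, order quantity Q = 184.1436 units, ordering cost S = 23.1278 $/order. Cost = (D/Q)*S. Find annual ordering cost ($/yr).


Number of orders = D/Q = 224.9276
Cost = 224.9276 * 23.1278 = 5202.0816

5202.0816 $/yr


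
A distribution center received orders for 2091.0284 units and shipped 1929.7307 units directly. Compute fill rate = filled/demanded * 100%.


FR = 1929.7307 / 2091.0284 * 100 = 92.2862

92.2862%


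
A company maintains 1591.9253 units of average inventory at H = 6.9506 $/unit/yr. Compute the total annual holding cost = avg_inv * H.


Cost = 1591.9253 * 6.9506 = 11064.8360

11064.8360 $/yr


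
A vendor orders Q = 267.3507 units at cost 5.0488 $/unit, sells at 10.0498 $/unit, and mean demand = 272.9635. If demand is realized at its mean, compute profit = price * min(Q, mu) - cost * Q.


Sales at mu = min(267.3507, 272.9635) = 267.3507
Revenue = 10.0498 * 267.3507 = 2686.8211
Total cost = 5.0488 * 267.3507 = 1349.8002
Profit = 2686.8211 - 1349.8002 = 1337.0209

1337.0209 $


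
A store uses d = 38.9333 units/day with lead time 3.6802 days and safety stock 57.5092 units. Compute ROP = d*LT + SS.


d*LT = 38.9333 * 3.6802 = 143.2823
ROP = 143.2823 + 57.5092 = 200.7915

200.7915 units


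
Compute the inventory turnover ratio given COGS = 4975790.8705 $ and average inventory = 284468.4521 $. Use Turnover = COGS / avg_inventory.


Turnover = 4975790.8705 / 284468.4521 = 17.4915

17.4915


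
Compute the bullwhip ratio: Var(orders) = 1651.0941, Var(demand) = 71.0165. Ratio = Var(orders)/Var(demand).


BW = 1651.0941 / 71.0165 = 23.2494

23.2494


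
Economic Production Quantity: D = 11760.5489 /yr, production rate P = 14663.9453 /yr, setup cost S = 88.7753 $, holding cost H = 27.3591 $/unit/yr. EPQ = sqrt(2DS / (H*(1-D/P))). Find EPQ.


1 - D/P = 1 - 0.8020 = 0.1980
H*(1-D/P) = 5.4170
2DS = 2088092.5135
EPQ = sqrt(385471.6363) = 620.8636

620.8636 units


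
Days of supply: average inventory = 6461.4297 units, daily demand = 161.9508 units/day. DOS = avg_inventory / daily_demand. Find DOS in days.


DOS = 6461.4297 / 161.9508 = 39.8975

39.8975 days


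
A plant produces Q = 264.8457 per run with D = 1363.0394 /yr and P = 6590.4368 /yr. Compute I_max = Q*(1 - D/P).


D/P = 0.2068
1 - D/P = 0.7932
I_max = 264.8457 * 0.7932 = 210.0701

210.0701 units


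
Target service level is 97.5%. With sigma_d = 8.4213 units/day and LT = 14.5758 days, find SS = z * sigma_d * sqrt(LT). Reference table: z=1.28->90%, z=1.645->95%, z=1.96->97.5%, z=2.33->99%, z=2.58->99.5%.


From the table, SL = 97.5% corresponds to z = 1.96
sqrt(LT) = sqrt(14.5758) = 3.8178
SS = 1.96 * 8.4213 * 3.8178 = 63.0161

63.0161 units


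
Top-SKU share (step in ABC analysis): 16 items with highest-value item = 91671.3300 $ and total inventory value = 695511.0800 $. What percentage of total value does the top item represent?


Top item = 91671.3300
Total = 695511.0800
Percentage = 91671.3300 / 695511.0800 * 100 = 13.1804

13.1804%


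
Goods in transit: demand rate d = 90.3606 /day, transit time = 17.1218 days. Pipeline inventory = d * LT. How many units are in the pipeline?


Pipeline = 90.3606 * 17.1218 = 1547.1361

1547.1361 units


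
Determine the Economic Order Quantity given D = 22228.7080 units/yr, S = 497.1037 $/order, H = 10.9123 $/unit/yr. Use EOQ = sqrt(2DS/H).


2*D*S = 2 * 22228.7080 * 497.1037 = 22099945.9860
2*D*S/H = 2025232.6261
EOQ = sqrt(2025232.6261) = 1423.1067

1423.1067 units


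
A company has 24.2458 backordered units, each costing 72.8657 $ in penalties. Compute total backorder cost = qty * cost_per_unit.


Total = 24.2458 * 72.8657 = 1766.6872

1766.6872 $


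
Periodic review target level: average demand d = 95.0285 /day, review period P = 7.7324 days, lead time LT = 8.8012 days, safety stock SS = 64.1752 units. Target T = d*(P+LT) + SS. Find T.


P + LT = 16.5336
d*(P+LT) = 95.0285 * 16.5336 = 1571.1632
T = 1571.1632 + 64.1752 = 1635.3384

1635.3384 units


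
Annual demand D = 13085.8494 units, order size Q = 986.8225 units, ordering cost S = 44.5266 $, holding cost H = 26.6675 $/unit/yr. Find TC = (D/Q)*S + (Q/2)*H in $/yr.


Ordering cost = D*S/Q = 590.4490
Holding cost = Q*H/2 = 13158.0445
TC = 590.4490 + 13158.0445 = 13748.4935

13748.4935 $/yr


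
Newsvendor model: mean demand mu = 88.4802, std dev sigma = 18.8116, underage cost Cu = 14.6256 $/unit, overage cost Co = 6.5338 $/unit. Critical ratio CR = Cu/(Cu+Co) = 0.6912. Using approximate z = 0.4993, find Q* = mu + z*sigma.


CR = Cu/(Cu+Co) = 14.6256/(14.6256+6.5338) = 0.6912
z = 0.4993
Q* = 88.4802 + 0.4993 * 18.8116 = 97.8728

97.8728 units


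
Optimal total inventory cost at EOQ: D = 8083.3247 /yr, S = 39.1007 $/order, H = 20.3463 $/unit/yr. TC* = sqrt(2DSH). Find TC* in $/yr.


2*D*S*H = 12861451.8507
TC* = sqrt(12861451.8507) = 3586.2866

3586.2866 $/yr


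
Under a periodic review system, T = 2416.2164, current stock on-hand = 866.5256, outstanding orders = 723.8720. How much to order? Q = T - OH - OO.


Inventory position = OH + OO = 866.5256 + 723.8720 = 1590.3976
Q = 2416.2164 - 1590.3976 = 825.8188

825.8188 units


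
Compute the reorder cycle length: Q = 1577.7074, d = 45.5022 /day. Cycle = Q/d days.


Cycle = 1577.7074 / 45.5022 = 34.6732

34.6732 days


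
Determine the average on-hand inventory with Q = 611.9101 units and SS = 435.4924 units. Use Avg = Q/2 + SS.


Q/2 = 305.9551
Avg = 305.9551 + 435.4924 = 741.4475

741.4475 units


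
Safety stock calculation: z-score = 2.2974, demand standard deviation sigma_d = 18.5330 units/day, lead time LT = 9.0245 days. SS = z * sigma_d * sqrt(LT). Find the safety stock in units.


sqrt(LT) = sqrt(9.0245) = 3.0041
SS = 2.2974 * 18.5330 * 3.0041 = 127.9069

127.9069 units


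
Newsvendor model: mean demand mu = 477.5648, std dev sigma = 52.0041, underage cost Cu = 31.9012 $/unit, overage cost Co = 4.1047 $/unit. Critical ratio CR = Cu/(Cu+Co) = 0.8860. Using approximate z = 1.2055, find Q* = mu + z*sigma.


CR = Cu/(Cu+Co) = 31.9012/(31.9012+4.1047) = 0.8860
z = 1.2055
Q* = 477.5648 + 1.2055 * 52.0041 = 540.2557

540.2557 units


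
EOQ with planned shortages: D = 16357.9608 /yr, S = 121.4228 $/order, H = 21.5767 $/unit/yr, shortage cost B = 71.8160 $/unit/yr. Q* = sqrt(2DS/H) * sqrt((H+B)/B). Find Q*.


sqrt(2DS/H) = 429.0789
sqrt((H+B)/B) = 1.1404
Q* = 429.0789 * 1.1404 = 489.3088

489.3088 units


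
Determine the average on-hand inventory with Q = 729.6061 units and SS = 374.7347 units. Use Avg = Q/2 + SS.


Q/2 = 364.8030
Avg = 364.8030 + 374.7347 = 739.5377

739.5377 units


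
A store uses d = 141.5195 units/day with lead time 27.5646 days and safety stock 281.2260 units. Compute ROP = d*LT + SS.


d*LT = 141.5195 * 27.5646 = 3900.9284
ROP = 3900.9284 + 281.2260 = 4182.1544

4182.1544 units


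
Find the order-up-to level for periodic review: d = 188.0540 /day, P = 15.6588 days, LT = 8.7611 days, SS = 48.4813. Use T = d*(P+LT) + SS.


P + LT = 24.4199
d*(P+LT) = 188.0540 * 24.4199 = 4592.2599
T = 4592.2599 + 48.4813 = 4640.7412

4640.7412 units


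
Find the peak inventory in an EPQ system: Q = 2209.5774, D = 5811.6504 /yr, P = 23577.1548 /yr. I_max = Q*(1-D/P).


D/P = 0.2465
1 - D/P = 0.7535
I_max = 2209.5774 * 0.7535 = 1664.9277

1664.9277 units


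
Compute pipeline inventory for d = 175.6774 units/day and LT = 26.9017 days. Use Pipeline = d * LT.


Pipeline = 175.6774 * 26.9017 = 4726.0207

4726.0207 units


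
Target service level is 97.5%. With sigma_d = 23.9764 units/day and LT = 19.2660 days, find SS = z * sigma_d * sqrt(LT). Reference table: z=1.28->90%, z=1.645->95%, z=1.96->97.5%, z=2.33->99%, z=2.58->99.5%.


From the table, SL = 97.5% corresponds to z = 1.96
sqrt(LT) = sqrt(19.2660) = 4.3893
SS = 1.96 * 23.9764 * 4.3893 = 206.2699

206.2699 units


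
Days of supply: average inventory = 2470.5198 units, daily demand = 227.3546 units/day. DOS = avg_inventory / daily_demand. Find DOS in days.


DOS = 2470.5198 / 227.3546 = 10.8664

10.8664 days


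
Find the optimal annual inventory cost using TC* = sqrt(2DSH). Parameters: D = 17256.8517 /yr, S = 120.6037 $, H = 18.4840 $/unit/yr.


2*D*S*H = 76939286.4334
TC* = sqrt(76939286.4334) = 8771.5042

8771.5042 $/yr


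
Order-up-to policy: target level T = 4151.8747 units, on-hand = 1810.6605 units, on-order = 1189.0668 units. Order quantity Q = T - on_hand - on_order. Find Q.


Inventory position = OH + OO = 1810.6605 + 1189.0668 = 2999.7273
Q = 4151.8747 - 2999.7273 = 1152.1474

1152.1474 units


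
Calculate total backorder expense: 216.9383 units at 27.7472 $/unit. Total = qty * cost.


Total = 216.9383 * 27.7472 = 6019.4304

6019.4304 $


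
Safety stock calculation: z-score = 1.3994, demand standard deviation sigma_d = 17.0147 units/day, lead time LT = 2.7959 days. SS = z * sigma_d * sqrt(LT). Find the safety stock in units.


sqrt(LT) = sqrt(2.7959) = 1.6721
SS = 1.3994 * 17.0147 * 1.6721 = 39.8132

39.8132 units


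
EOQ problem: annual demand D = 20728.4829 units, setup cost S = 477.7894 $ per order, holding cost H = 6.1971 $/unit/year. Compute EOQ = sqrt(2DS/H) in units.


2*D*S = 2 * 20728.4829 * 477.7894 = 19807698.8154
2*D*S/H = 3196285.1681
EOQ = sqrt(3196285.1681) = 1787.8158

1787.8158 units


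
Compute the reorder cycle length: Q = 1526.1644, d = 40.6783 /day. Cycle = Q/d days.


Cycle = 1526.1644 / 40.6783 = 37.5179

37.5179 days


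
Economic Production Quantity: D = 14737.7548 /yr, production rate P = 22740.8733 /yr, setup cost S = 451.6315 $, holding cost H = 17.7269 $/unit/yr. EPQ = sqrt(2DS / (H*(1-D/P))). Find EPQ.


1 - D/P = 1 - 0.6481 = 0.3519
H*(1-D/P) = 6.2386
2DS = 13312068.6139
EPQ = sqrt(2133834.0637) = 1460.7649

1460.7649 units


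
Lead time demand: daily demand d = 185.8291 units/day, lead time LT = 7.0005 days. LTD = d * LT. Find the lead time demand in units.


LTD = 185.8291 * 7.0005 = 1300.8966

1300.8966 units


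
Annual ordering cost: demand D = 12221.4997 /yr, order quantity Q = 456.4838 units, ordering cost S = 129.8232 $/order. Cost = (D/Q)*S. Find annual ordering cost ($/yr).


Number of orders = D/Q = 26.7731
Cost = 26.7731 * 129.8232 = 3475.7733

3475.7733 $/yr


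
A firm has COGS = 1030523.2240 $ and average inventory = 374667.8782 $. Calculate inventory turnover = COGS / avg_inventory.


Turnover = 1030523.2240 / 374667.8782 = 2.7505

2.7505


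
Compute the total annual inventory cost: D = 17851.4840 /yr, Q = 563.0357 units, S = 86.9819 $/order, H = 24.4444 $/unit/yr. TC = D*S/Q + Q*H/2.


Ordering cost = D*S/Q = 2757.8287
Holding cost = Q*H/2 = 6881.5349
TC = 2757.8287 + 6881.5349 = 9639.3636

9639.3636 $/yr


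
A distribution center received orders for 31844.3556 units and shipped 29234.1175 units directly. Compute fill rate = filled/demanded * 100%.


FR = 29234.1175 / 31844.3556 * 100 = 91.8031

91.8031%


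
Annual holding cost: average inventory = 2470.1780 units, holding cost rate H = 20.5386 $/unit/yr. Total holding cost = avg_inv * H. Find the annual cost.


Cost = 2470.1780 * 20.5386 = 50733.9979

50733.9979 $/yr


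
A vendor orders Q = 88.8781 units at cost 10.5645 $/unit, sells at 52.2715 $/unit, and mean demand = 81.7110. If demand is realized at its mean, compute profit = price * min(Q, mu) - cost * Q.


Sales at mu = min(88.8781, 81.7110) = 81.7110
Revenue = 52.2715 * 81.7110 = 4271.1565
Total cost = 10.5645 * 88.8781 = 938.9527
Profit = 4271.1565 - 938.9527 = 3332.2038

3332.2038 $


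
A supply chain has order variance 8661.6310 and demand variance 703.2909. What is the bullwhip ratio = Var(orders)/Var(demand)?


BW = 8661.6310 / 703.2909 = 12.3159

12.3159


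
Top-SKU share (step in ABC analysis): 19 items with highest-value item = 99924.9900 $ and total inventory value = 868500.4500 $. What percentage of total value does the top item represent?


Top item = 99924.9900
Total = 868500.4500
Percentage = 99924.9900 / 868500.4500 * 100 = 11.5055

11.5055%


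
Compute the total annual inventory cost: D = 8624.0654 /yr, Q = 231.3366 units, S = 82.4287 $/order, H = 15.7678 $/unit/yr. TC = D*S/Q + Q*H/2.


Ordering cost = D*S/Q = 3072.8838
Holding cost = Q*H/2 = 1823.8346
TC = 3072.8838 + 1823.8346 = 4896.7185

4896.7185 $/yr


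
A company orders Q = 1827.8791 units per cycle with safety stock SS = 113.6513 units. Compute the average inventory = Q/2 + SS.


Q/2 = 913.9396
Avg = 913.9396 + 113.6513 = 1027.5909

1027.5909 units


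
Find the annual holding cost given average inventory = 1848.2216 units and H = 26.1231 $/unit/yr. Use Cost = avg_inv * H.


Cost = 1848.2216 * 26.1231 = 48281.2777

48281.2777 $/yr


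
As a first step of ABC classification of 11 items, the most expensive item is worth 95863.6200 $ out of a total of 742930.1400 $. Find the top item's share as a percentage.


Top item = 95863.6200
Total = 742930.1400
Percentage = 95863.6200 / 742930.1400 * 100 = 12.9035

12.9035%


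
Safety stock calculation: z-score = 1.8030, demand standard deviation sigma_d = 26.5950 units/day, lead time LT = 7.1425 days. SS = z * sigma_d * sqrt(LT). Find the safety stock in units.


sqrt(LT) = sqrt(7.1425) = 2.6725
SS = 1.8030 * 26.5950 * 2.6725 = 128.1507

128.1507 units


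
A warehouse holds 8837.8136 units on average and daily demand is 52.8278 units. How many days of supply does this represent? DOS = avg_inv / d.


DOS = 8837.8136 / 52.8278 = 167.2948

167.2948 days


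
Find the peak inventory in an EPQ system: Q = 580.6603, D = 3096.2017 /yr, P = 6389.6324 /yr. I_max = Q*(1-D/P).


D/P = 0.4846
1 - D/P = 0.5154
I_max = 580.6603 * 0.5154 = 299.2918

299.2918 units


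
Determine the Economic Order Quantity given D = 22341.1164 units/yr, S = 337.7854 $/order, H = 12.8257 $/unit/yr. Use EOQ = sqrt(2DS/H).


2*D*S = 2 * 22341.1164 * 337.7854 = 15093005.8792
2*D*S/H = 1176778.3341
EOQ = sqrt(1176778.3341) = 1084.7941

1084.7941 units


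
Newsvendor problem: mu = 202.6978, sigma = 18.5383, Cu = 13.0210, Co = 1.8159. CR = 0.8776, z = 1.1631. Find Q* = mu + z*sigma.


CR = Cu/(Cu+Co) = 13.0210/(13.0210+1.8159) = 0.8776
z = 1.1631
Q* = 202.6978 + 1.1631 * 18.5383 = 224.2597

224.2597 units


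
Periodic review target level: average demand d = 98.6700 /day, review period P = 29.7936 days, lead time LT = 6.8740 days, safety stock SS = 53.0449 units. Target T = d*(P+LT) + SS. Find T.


P + LT = 36.6676
d*(P+LT) = 98.6700 * 36.6676 = 3617.9921
T = 3617.9921 + 53.0449 = 3671.0370

3671.0370 units


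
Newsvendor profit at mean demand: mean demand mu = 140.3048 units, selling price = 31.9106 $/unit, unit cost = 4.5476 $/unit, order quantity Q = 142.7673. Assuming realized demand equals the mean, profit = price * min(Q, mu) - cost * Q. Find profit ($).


Sales at mu = min(142.7673, 140.3048) = 140.3048
Revenue = 31.9106 * 140.3048 = 4477.2104
Total cost = 4.5476 * 142.7673 = 649.2486
Profit = 4477.2104 - 649.2486 = 3827.9618

3827.9618 $


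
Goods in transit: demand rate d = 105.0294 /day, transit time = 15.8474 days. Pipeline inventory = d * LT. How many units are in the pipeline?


Pipeline = 105.0294 * 15.8474 = 1664.4429

1664.4429 units


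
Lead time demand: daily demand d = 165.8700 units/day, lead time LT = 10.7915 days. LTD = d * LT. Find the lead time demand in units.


LTD = 165.8700 * 10.7915 = 1789.9861

1789.9861 units


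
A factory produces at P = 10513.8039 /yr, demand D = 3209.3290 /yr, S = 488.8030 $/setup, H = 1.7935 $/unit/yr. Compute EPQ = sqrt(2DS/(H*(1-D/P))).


1 - D/P = 1 - 0.3052 = 0.6948
H*(1-D/P) = 1.2460
2DS = 3137459.2864
EPQ = sqrt(2517952.8254) = 1586.8059

1586.8059 units


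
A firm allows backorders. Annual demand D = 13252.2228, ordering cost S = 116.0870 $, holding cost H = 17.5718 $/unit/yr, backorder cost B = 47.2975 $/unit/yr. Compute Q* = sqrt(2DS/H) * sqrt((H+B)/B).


sqrt(2DS/H) = 418.4495
sqrt((H+B)/B) = 1.1711
Q* = 418.4495 * 1.1711 = 490.0536

490.0536 units


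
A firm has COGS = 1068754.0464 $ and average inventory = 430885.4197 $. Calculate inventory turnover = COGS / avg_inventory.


Turnover = 1068754.0464 / 430885.4197 = 2.4804

2.4804


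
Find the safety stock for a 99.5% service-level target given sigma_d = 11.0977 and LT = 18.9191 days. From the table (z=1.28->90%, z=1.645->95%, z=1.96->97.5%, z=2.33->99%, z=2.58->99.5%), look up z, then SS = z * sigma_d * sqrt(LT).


From the table, SL = 99.5% corresponds to z = 2.58
sqrt(LT) = sqrt(18.9191) = 4.3496
SS = 2.58 * 11.0977 * 4.3496 = 124.5383

124.5383 units


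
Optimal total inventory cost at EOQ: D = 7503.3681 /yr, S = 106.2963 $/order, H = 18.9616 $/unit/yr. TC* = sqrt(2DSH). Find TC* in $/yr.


2*D*S*H = 30246795.9651
TC* = sqrt(30246795.9651) = 5499.7087

5499.7087 $/yr


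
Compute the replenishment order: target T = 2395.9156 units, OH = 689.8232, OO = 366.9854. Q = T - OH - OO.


Inventory position = OH + OO = 689.8232 + 366.9854 = 1056.8086
Q = 2395.9156 - 1056.8086 = 1339.1070

1339.1070 units


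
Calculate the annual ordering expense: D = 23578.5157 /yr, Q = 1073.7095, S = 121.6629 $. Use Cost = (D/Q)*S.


Number of orders = D/Q = 21.9599
Cost = 21.9599 * 121.6629 = 2671.7009

2671.7009 $/yr


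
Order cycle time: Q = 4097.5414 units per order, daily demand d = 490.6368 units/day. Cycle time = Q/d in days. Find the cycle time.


Cycle = 4097.5414 / 490.6368 = 8.3515

8.3515 days


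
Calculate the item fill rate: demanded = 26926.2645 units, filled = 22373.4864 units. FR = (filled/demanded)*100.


FR = 22373.4864 / 26926.2645 * 100 = 83.0917

83.0917%


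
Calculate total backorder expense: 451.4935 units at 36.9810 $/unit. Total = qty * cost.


Total = 451.4935 * 36.9810 = 16696.6811

16696.6811 $


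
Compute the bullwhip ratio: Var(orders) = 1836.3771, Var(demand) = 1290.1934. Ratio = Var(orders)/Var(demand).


BW = 1836.3771 / 1290.1934 = 1.4233

1.4233


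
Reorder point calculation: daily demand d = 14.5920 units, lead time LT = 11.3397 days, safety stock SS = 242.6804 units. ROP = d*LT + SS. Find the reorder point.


d*LT = 14.5920 * 11.3397 = 165.4689
ROP = 165.4689 + 242.6804 = 408.1493

408.1493 units


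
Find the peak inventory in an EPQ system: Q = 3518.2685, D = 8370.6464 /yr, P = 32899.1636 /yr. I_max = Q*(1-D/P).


D/P = 0.2544
1 - D/P = 0.7456
I_max = 3518.2685 * 0.7456 = 2623.1034

2623.1034 units


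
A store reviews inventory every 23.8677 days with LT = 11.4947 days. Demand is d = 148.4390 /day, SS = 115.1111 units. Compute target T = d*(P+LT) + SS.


P + LT = 35.3624
d*(P+LT) = 148.4390 * 35.3624 = 5249.1593
T = 5249.1593 + 115.1111 = 5364.2704

5364.2704 units


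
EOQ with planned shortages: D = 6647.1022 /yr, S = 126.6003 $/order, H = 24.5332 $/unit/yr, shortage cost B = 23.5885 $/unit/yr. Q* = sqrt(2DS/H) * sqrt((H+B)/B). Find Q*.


sqrt(2DS/H) = 261.9217
sqrt((H+B)/B) = 1.4283
Q* = 261.9217 * 1.4283 = 374.1035

374.1035 units


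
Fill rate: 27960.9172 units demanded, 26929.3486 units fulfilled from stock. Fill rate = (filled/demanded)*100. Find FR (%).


FR = 26929.3486 / 27960.9172 * 100 = 96.3107

96.3107%


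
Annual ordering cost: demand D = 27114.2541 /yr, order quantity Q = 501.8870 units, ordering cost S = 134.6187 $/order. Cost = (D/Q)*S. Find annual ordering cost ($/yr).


Number of orders = D/Q = 54.0246
Cost = 54.0246 * 134.6187 = 7272.7240

7272.7240 $/yr


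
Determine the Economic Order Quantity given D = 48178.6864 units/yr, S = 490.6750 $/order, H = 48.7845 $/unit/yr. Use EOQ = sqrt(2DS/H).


2*D*S = 2 * 48178.6864 * 490.6750 = 47280153.8986
2*D*S/H = 969163.4412
EOQ = sqrt(969163.4412) = 984.4610

984.4610 units


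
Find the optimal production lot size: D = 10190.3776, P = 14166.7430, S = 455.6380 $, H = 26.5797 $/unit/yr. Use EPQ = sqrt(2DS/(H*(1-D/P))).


1 - D/P = 1 - 0.7193 = 0.2807
H*(1-D/P) = 7.4605
2DS = 9286246.5378
EPQ = sqrt(1244726.2941) = 1115.6730

1115.6730 units


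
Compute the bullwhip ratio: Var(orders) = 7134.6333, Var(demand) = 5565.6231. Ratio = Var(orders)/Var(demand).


BW = 7134.6333 / 5565.6231 = 1.2819

1.2819


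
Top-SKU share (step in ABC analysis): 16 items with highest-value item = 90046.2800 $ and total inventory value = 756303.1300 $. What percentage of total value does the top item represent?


Top item = 90046.2800
Total = 756303.1300
Percentage = 90046.2800 / 756303.1300 * 100 = 11.9061

11.9061%


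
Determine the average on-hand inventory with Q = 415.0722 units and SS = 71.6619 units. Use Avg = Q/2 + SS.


Q/2 = 207.5361
Avg = 207.5361 + 71.6619 = 279.1980

279.1980 units


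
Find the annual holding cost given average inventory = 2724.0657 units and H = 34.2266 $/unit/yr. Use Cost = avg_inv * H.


Cost = 2724.0657 * 34.2266 = 93235.5071

93235.5071 $/yr


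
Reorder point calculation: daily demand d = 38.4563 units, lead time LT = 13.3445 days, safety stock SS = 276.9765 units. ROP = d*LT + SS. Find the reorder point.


d*LT = 38.4563 * 13.3445 = 513.1801
ROP = 513.1801 + 276.9765 = 790.1566

790.1566 units


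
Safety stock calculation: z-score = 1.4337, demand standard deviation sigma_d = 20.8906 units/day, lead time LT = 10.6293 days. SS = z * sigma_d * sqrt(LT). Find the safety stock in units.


sqrt(LT) = sqrt(10.6293) = 3.2603
SS = 1.4337 * 20.8906 * 3.2603 = 97.6476

97.6476 units


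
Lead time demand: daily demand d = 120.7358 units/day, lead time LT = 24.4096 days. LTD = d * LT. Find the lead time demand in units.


LTD = 120.7358 * 24.4096 = 2947.1126

2947.1126 units


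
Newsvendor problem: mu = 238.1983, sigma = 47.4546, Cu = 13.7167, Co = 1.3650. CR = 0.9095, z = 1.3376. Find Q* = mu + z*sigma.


CR = Cu/(Cu+Co) = 13.7167/(13.7167+1.3650) = 0.9095
z = 1.3376
Q* = 238.1983 + 1.3376 * 47.4546 = 301.6736

301.6736 units


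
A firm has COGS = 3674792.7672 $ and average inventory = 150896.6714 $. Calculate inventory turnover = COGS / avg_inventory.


Turnover = 3674792.7672 / 150896.6714 = 24.3530

24.3530


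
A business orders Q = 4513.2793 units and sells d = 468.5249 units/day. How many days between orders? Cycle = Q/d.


Cycle = 4513.2793 / 468.5249 = 9.6330

9.6330 days


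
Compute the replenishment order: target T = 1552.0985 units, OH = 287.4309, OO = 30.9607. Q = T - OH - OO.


Inventory position = OH + OO = 287.4309 + 30.9607 = 318.3916
Q = 1552.0985 - 318.3916 = 1233.7069

1233.7069 units


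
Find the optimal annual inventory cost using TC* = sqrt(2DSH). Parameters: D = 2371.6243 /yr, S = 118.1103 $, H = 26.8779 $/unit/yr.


2*D*S*H = 15057712.2508
TC* = sqrt(15057712.2508) = 3880.4268

3880.4268 $/yr


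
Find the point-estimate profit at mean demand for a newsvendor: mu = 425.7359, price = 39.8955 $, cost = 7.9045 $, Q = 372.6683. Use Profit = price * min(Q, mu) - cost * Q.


Sales at mu = min(372.6683, 425.7359) = 372.6683
Revenue = 39.8955 * 372.6683 = 14867.7882
Total cost = 7.9045 * 372.6683 = 2945.7566
Profit = 14867.7882 - 2945.7566 = 11922.0316

11922.0316 $


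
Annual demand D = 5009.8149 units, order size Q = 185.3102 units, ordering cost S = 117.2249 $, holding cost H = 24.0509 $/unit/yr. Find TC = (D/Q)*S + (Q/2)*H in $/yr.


Ordering cost = D*S/Q = 3169.1458
Holding cost = Q*H/2 = 2228.4385
TC = 3169.1458 + 2228.4385 = 5397.5844

5397.5844 $/yr


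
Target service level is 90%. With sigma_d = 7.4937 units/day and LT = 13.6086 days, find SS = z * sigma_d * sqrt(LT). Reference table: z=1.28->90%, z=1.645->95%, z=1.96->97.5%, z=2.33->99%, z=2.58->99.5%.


From the table, SL = 90% corresponds to z = 1.28
sqrt(LT) = sqrt(13.6086) = 3.6890
SS = 1.28 * 7.4937 * 3.6890 = 35.3845

35.3845 units


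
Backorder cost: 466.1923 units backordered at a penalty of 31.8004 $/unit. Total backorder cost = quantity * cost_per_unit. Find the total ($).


Total = 466.1923 * 31.8004 = 14825.1016

14825.1016 $


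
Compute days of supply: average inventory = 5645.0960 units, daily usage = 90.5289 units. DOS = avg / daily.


DOS = 5645.0960 / 90.5289 = 62.3568

62.3568 days


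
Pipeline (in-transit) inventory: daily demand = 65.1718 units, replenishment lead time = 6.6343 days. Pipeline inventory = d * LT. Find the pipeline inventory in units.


Pipeline = 65.1718 * 6.6343 = 432.3693

432.3693 units


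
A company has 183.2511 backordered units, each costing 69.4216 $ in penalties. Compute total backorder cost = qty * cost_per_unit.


Total = 183.2511 * 69.4216 = 12721.5846

12721.5846 $


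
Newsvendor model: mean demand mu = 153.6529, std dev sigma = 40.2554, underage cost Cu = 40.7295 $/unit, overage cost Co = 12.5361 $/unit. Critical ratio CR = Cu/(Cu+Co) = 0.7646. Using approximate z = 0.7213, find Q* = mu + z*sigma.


CR = Cu/(Cu+Co) = 40.7295/(40.7295+12.5361) = 0.7646
z = 0.7213
Q* = 153.6529 + 0.7213 * 40.2554 = 182.6891

182.6891 units


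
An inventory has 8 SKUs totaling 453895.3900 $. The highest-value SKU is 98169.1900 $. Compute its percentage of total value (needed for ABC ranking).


Top item = 98169.1900
Total = 453895.3900
Percentage = 98169.1900 / 453895.3900 * 100 = 21.6282

21.6282%


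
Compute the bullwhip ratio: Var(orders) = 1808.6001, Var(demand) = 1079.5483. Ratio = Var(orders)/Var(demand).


BW = 1808.6001 / 1079.5483 = 1.6753

1.6753


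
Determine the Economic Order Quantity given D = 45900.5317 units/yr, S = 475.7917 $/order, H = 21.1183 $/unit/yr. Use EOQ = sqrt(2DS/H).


2*D*S = 2 * 45900.5317 * 475.7917 = 43678184.0169
2*D*S/H = 2068262.3136
EOQ = sqrt(2068262.3136) = 1438.1454

1438.1454 units


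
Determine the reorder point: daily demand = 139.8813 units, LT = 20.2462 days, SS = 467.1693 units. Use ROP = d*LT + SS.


d*LT = 139.8813 * 20.2462 = 2832.0648
ROP = 2832.0648 + 467.1693 = 3299.2341

3299.2341 units


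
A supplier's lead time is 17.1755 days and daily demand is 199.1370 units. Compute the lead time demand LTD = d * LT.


LTD = 199.1370 * 17.1755 = 3420.2775

3420.2775 units


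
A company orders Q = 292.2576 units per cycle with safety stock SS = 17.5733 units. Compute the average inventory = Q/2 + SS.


Q/2 = 146.1288
Avg = 146.1288 + 17.5733 = 163.7021

163.7021 units


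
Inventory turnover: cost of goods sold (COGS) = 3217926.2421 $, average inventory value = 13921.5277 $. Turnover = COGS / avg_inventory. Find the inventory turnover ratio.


Turnover = 3217926.2421 / 13921.5277 = 231.1475

231.1475


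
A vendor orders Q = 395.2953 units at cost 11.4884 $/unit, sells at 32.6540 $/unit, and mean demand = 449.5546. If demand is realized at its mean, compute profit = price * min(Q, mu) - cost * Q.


Sales at mu = min(395.2953, 449.5546) = 395.2953
Revenue = 32.6540 * 395.2953 = 12907.9727
Total cost = 11.4884 * 395.2953 = 4541.3105
Profit = 12907.9727 - 4541.3105 = 8366.6622

8366.6622 $


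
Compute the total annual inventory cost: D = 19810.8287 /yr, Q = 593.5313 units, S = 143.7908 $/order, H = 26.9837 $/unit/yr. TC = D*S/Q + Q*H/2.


Ordering cost = D*S/Q = 4799.4350
Holding cost = Q*H/2 = 8007.8353
TC = 4799.4350 + 8007.8353 = 12807.2703

12807.2703 $/yr


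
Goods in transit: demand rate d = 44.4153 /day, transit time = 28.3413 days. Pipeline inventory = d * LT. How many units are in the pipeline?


Pipeline = 44.4153 * 28.3413 = 1258.7873

1258.7873 units


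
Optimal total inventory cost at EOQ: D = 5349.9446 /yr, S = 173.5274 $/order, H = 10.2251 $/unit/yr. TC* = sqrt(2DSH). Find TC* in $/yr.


2*D*S*H = 18985188.0935
TC* = sqrt(18985188.0935) = 4357.1996

4357.1996 $/yr


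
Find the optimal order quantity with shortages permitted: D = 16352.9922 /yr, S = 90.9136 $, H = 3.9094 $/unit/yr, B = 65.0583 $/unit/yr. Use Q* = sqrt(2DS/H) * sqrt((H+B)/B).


sqrt(2DS/H) = 872.1135
sqrt((H+B)/B) = 1.0296
Q* = 872.1135 * 1.0296 = 897.9342

897.9342 units


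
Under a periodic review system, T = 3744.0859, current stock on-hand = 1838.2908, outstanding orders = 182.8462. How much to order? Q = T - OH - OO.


Inventory position = OH + OO = 1838.2908 + 182.8462 = 2021.1370
Q = 3744.0859 - 2021.1370 = 1722.9489

1722.9489 units


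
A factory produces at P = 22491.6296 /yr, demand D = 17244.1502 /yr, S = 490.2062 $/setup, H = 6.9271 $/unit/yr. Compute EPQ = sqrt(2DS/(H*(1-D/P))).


1 - D/P = 1 - 0.7667 = 0.2333
H*(1-D/P) = 1.6161
2DS = 16906378.6835
EPQ = sqrt(10460906.3875) = 3234.3324

3234.3324 units


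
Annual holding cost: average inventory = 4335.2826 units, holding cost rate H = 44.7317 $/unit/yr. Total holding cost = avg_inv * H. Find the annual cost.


Cost = 4335.2826 * 44.7317 = 193924.5607

193924.5607 $/yr


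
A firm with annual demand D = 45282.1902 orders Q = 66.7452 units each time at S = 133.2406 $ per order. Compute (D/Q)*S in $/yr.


Number of orders = D/Q = 678.4337
Cost = 678.4337 * 133.2406 = 90394.9077

90394.9077 $/yr


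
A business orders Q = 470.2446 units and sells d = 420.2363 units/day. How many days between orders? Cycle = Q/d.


Cycle = 470.2446 / 420.2363 = 1.1190

1.1190 days


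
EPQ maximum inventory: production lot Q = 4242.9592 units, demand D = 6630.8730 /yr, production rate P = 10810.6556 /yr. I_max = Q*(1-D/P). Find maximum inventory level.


D/P = 0.6134
1 - D/P = 0.3866
I_max = 4242.9592 * 0.3866 = 1640.4784

1640.4784 units


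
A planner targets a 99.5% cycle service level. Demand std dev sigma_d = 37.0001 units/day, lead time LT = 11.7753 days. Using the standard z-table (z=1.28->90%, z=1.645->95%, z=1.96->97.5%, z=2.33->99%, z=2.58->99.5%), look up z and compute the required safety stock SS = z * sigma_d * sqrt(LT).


From the table, SL = 99.5% corresponds to z = 2.58
sqrt(LT) = sqrt(11.7753) = 3.4315
SS = 2.58 * 37.0001 * 3.4315 = 327.5734

327.5734 units


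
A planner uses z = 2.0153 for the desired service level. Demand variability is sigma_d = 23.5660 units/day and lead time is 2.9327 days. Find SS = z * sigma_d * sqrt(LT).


sqrt(LT) = sqrt(2.9327) = 1.7125
SS = 2.0153 * 23.5660 * 1.7125 = 81.3316

81.3316 units


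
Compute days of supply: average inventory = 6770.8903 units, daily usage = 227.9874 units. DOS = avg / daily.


DOS = 6770.8903 / 227.9874 = 29.6985

29.6985 days


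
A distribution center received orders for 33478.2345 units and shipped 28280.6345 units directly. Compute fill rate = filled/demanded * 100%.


FR = 28280.6345 / 33478.2345 * 100 = 84.4747

84.4747%


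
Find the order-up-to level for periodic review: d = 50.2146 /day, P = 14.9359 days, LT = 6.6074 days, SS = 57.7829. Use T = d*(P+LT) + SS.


P + LT = 21.5433
d*(P+LT) = 50.2146 * 21.5433 = 1081.7882
T = 1081.7882 + 57.7829 = 1139.5711

1139.5711 units


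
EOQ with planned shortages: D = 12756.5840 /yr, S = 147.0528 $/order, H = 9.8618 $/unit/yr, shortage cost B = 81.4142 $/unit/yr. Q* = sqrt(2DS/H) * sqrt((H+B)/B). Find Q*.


sqrt(2DS/H) = 616.7949
sqrt((H+B)/B) = 1.0588
Q* = 616.7949 * 1.0588 = 653.0839

653.0839 units


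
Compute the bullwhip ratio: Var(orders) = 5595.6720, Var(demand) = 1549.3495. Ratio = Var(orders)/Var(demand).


BW = 5595.6720 / 1549.3495 = 3.6116

3.6116


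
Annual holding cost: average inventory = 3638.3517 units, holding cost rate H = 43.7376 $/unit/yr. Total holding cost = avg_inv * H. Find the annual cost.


Cost = 3638.3517 * 43.7376 = 159132.7713

159132.7713 $/yr


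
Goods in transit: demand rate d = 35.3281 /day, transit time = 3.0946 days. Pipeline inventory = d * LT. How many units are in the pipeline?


Pipeline = 35.3281 * 3.0946 = 109.3263

109.3263 units


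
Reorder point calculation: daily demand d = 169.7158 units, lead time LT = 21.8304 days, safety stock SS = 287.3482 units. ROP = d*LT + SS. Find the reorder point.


d*LT = 169.7158 * 21.8304 = 3704.9638
ROP = 3704.9638 + 287.3482 = 3992.3120

3992.3120 units


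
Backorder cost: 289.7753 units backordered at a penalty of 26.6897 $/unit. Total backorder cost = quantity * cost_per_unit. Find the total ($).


Total = 289.7753 * 26.6897 = 7734.0158

7734.0158 $


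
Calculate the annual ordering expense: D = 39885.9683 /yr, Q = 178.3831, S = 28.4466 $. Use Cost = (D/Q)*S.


Number of orders = D/Q = 223.5972
Cost = 223.5972 * 28.4466 = 6360.5812

6360.5812 $/yr


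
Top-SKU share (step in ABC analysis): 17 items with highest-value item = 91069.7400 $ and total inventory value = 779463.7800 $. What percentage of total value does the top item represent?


Top item = 91069.7400
Total = 779463.7800
Percentage = 91069.7400 / 779463.7800 * 100 = 11.6836

11.6836%


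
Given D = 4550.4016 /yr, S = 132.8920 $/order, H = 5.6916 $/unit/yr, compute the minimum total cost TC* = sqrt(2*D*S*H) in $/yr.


2*D*S*H = 6883557.2904
TC* = sqrt(6883557.2904) = 2623.6534

2623.6534 $/yr


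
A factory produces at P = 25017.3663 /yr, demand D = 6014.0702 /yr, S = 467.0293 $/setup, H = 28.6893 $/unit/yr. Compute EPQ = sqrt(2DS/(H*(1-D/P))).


1 - D/P = 1 - 0.2404 = 0.7596
H*(1-D/P) = 21.7925
2DS = 5617493.9913
EPQ = sqrt(257771.7481) = 507.7123

507.7123 units


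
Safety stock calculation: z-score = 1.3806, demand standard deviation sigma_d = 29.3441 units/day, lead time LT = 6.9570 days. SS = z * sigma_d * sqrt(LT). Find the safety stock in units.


sqrt(LT) = sqrt(6.9570) = 2.6376
SS = 1.3806 * 29.3441 * 2.6376 = 106.8562

106.8562 units


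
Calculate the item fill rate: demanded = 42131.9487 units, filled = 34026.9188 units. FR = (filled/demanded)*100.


FR = 34026.9188 / 42131.9487 * 100 = 80.7627

80.7627%


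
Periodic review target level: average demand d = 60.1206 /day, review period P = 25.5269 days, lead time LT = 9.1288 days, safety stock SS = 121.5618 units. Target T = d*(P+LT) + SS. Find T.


P + LT = 34.6557
d*(P+LT) = 60.1206 * 34.6557 = 2083.5215
T = 2083.5215 + 121.5618 = 2205.0833

2205.0833 units


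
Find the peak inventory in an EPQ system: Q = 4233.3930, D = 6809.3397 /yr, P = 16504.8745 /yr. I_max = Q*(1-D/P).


D/P = 0.4126
1 - D/P = 0.5874
I_max = 4233.3930 * 0.5874 = 2486.8416

2486.8416 units


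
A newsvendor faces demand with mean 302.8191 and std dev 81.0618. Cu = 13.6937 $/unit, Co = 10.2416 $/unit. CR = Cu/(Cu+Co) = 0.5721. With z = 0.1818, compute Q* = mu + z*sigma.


CR = Cu/(Cu+Co) = 13.6937/(13.6937+10.2416) = 0.5721
z = 0.1818
Q* = 302.8191 + 0.1818 * 81.0618 = 317.5561

317.5561 units


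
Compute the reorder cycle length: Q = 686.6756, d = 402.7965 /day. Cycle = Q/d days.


Cycle = 686.6756 / 402.7965 = 1.7048

1.7048 days


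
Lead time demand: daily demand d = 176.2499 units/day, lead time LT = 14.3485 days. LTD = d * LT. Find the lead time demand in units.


LTD = 176.2499 * 14.3485 = 2528.9217

2528.9217 units


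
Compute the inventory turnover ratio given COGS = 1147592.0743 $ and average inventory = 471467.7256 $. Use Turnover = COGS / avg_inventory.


Turnover = 1147592.0743 / 471467.7256 = 2.4341

2.4341


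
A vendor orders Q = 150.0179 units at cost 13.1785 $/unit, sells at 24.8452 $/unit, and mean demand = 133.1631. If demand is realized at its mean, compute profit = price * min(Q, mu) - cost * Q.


Sales at mu = min(150.0179, 133.1631) = 133.1631
Revenue = 24.8452 * 133.1631 = 3308.4639
Total cost = 13.1785 * 150.0179 = 1977.0109
Profit = 3308.4639 - 1977.0109 = 1331.4530

1331.4530 $


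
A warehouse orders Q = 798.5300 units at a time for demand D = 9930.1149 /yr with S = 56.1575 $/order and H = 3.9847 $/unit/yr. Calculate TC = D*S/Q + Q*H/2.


Ordering cost = D*S/Q = 698.3462
Holding cost = Q*H/2 = 1590.9512
TC = 698.3462 + 1590.9512 = 2289.2975

2289.2975 $/yr


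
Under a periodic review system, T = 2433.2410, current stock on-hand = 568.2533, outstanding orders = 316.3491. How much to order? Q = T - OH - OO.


Inventory position = OH + OO = 568.2533 + 316.3491 = 884.6024
Q = 2433.2410 - 884.6024 = 1548.6386

1548.6386 units


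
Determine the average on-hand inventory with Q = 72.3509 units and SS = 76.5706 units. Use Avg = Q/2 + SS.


Q/2 = 36.1754
Avg = 36.1754 + 76.5706 = 112.7460

112.7460 units


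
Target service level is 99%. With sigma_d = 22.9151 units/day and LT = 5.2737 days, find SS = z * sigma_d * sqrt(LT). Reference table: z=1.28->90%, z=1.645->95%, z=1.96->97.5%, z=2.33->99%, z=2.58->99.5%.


From the table, SL = 99% corresponds to z = 2.33
sqrt(LT) = sqrt(5.2737) = 2.2965
SS = 2.33 * 22.9151 * 2.2965 = 122.6127

122.6127 units


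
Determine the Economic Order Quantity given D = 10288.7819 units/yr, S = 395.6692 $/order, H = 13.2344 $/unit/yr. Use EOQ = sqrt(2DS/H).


2*D*S = 2 * 10288.7819 * 395.6692 = 8141908.2067
2*D*S/H = 615207.9586
EOQ = sqrt(615207.9586) = 784.3519

784.3519 units


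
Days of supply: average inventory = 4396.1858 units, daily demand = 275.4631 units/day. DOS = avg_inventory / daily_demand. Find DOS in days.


DOS = 4396.1858 / 275.4631 = 15.9593

15.9593 days


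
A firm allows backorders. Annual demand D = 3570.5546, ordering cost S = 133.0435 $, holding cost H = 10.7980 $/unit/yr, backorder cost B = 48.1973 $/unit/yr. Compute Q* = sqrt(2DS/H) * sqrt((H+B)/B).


sqrt(2DS/H) = 296.6252
sqrt((H+B)/B) = 1.1064
Q* = 296.6252 * 1.1064 = 328.1749

328.1749 units


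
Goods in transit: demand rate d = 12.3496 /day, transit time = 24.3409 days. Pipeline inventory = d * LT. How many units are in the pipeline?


Pipeline = 12.3496 * 24.3409 = 300.6004

300.6004 units


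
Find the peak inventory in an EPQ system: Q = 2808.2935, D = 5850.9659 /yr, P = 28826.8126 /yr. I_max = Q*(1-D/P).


D/P = 0.2030
1 - D/P = 0.7970
I_max = 2808.2935 * 0.7970 = 2238.2954

2238.2954 units


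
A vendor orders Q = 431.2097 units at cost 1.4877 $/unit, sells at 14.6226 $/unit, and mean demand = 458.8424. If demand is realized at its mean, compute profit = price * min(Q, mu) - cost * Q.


Sales at mu = min(431.2097, 458.8424) = 431.2097
Revenue = 14.6226 * 431.2097 = 6305.4070
Total cost = 1.4877 * 431.2097 = 641.5107
Profit = 6305.4070 - 641.5107 = 5663.8963

5663.8963 $


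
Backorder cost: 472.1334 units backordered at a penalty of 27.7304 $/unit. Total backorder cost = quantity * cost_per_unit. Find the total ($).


Total = 472.1334 * 27.7304 = 13092.4480

13092.4480 $
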